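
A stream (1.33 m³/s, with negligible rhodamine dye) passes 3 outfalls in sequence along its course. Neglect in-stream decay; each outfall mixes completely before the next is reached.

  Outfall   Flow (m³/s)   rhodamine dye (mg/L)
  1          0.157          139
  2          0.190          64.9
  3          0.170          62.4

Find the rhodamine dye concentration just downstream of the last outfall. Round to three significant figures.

After outfall 1: Q = 1.330 + 0.1570 = 1.487 m³/s; C = (1.330·0 + 0.1570·139.0)/1.487 = 14.68 mg/L.
After outfall 2: Q = 1.487 + 0.1900 = 1.677 m³/s; C = (1.487·14.68 + 0.1900·64.90)/1.677 = 20.37 mg/L.
After outfall 3: Q = 1.677 + 0.1700 = 1.847 m³/s; C = (1.677·20.37 + 0.1700·62.40)/1.847 = 24.23 mg/L.

24.2 mg/L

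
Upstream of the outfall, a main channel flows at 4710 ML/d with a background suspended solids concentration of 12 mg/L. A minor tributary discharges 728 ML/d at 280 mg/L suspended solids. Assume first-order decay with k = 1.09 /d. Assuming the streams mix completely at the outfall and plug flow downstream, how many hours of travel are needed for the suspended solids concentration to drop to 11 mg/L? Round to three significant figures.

Mixed concentration C = ΣQC/ΣQ = (4710·12.00 + 728.0·280.0) / 5438 = 260400/5438 = 47.88 mg/L.
47.88·exp(−k·t) = 11 → t = ln(47.88/11)/k = 116600 s = 32.38 h.

32.4 h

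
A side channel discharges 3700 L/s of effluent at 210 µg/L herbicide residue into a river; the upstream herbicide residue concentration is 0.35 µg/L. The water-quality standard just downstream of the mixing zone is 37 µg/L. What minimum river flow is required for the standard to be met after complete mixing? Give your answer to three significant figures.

Set C_mix = 37: (Q·0.3500 + 3700·210.0) / (Q + 3700) = 37
→ Q = 3700·(210.0 − 37)/(37 − 0.3500) = 17470 L/s.

17500 L/s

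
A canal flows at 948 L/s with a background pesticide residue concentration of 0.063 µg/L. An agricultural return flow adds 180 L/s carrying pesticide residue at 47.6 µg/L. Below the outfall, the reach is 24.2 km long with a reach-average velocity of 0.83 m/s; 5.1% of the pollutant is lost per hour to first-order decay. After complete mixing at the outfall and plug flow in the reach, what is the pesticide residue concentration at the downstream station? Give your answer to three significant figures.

5.01 µg/L

After mixing, C = (948.0·0.06300 + 180.0·47.60) / 1128 = 8628/1128 = 7.649 µg/L.
Travel time t = 24.2·1000 / 0.83 = 29160 s = 8.099 h.
5.1%/h lost → k = −ln(1 − 0.051) = 0.05235 h⁻¹.
Applying C = C₀e^(−kt): 7.649 × 0.6545 = 5.006 µg/L.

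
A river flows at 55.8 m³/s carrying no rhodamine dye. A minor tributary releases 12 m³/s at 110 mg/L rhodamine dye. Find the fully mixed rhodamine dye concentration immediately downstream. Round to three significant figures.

Mixed concentration C = ΣQC/ΣQ = (55.80·0 + 12.00·110.0) / 67.80 = 1320/67.80 = 19.47 mg/L.

19.5 mg/L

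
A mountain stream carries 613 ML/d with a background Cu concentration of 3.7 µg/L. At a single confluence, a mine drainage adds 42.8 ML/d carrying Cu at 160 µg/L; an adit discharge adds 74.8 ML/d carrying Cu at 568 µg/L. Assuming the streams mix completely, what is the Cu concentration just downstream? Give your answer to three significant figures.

Mixed concentration C = ΣQC/ΣQ = (613.0·3.700 + 42.80·160.0 + 74.80·568.0) / 730.6 = 51600/730.6 = 70.63 µg/L.

70.6 µg/L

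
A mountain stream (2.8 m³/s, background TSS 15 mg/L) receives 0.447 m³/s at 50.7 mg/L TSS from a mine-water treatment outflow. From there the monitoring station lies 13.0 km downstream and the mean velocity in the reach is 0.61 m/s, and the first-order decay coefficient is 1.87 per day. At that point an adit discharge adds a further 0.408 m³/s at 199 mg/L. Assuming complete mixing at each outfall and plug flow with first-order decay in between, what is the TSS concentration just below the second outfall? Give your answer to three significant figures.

Mixed concentration C = ΣQC/ΣQ = (2.800·15.00 + 0.4470·50.70) / 3.247 = 64.66/3.247 = 19.91 mg/L; combined flow 3.247 m³/s.
Travel time t = 13.0·1000 / 0.61 = 21310 s = 5.920 h.
First-order decay: C = 19.91·exp(−k·t) = 19.91·0.6305 = 12.56 mg/L.
At the second outfall, C = (3.247·12.56 + 0.4080·199.0) / (3.247 + 0.4080) = 33.37 mg/L.

33.4 mg/L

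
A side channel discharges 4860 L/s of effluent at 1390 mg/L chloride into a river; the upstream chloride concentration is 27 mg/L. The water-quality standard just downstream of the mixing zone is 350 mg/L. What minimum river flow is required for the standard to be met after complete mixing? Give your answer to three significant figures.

Set C_mix = 350: (Q·27.00 + 4860·1390) / (Q + 4860) = 350
→ Q = 4860·(1390 − 350)/(350 − 27.00) = 15650 L/s.

15600 L/s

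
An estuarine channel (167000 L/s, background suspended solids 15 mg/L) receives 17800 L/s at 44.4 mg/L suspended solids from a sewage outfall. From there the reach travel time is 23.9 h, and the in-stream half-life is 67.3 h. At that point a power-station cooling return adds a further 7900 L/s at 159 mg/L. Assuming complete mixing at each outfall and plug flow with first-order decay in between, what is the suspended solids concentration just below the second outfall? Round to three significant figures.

19.9 mg/L

Mass balance: C = (167000·15.00 + 17800·44.40) / 184800 = 3295000/184800 = 17.83 mg/L; combined flow 184800 L/s.
Half-life 67.3 h → k = ln 2 / 67.3 = 0.01030 h⁻¹ = 0.2472 d⁻¹.
After decay, C = 17.83 × e^(−kt) = 17.83 × 0.7818 = 13.94 mg/L.
Second outfall: C = (184800·13.94 + 7900·159.0)/192700 = 19.89 mg/L.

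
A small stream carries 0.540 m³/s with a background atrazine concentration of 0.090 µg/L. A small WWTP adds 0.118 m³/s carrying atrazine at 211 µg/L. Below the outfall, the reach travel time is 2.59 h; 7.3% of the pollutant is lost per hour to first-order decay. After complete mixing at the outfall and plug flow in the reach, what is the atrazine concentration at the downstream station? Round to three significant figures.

Flow-weighted average: C = (0.5400·0.09000 + 0.1180·211.0) / 0.6580 = 24.95/0.6580 = 37.91 µg/L.
7.3%/h lost → k = −ln(1 − 0.073) = 0.07580 h⁻¹.
First-order decay: C = 37.91·exp(−k·t) = 37.91·0.8217 = 31.15 µg/L.

31.2 µg/L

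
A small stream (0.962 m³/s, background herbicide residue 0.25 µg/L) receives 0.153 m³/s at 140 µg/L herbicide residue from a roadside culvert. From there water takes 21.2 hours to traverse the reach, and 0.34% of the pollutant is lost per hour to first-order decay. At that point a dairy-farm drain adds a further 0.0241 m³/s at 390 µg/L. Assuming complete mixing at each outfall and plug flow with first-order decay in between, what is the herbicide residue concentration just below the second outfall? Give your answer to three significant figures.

25.9 µg/L

Flow-weighted average: C = (0.9620·0.2500 + 0.1530·140.0) / 1.115 = 21.66/1.115 = 19.43 µg/L; combined flow 1.115 m³/s.
0.34%/h lost → k = −ln(1 − 0.0034) = 0.003406 h⁻¹.
After decay, C = 19.43 × e^(−kt) = 19.43 × 0.9303 = 18.07 µg/L.
Second outfall: C = (1.115·18.07 + 0.02410·390.0)/1.139 = 25.94 µg/L.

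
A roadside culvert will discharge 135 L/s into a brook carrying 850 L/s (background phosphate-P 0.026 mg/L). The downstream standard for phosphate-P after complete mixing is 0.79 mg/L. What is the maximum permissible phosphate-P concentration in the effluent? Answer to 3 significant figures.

At the limit, (Qr·Cr + Qe·Cₑ)/(Qr + Qe) = 0.79:
Cₑ = (985.0·0.79 − 850.0·0.02600) / 135.0 = 5.600 mg/L.

5.60 mg/L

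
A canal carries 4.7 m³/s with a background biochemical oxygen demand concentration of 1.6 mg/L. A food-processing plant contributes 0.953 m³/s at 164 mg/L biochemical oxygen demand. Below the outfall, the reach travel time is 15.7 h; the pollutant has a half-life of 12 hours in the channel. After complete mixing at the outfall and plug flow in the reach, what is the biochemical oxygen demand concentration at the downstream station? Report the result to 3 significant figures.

Mixed concentration C = ΣQC/ΣQ = (4.700·1.600 + 0.9530·164.0) / 5.653 = 163.8/5.653 = 28.98 mg/L.
Half-life 12 h → k = ln 2 / 12 = 0.05776 h⁻¹ = 1.386 d⁻¹.
First-order decay: C = 28.98·exp(−k·t) = 28.98·0.4038 = 11.70 mg/L.

11.7 mg/L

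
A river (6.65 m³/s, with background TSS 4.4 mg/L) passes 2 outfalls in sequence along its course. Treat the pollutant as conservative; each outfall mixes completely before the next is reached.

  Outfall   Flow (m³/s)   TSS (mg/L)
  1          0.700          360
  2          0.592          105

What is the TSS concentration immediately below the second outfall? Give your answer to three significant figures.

43.2 mg/L

After outfall 1: Q = 6.650 + 0.7000 = 7.350 m³/s; C = (6.650·4.400 + 0.7000·360.0)/7.350 = 38.27 mg/L.
After outfall 2: Q = 7.350 + 0.5920 = 7.942 m³/s; C = (7.350·38.27 + 0.5920·105.0)/7.942 = 43.24 mg/L.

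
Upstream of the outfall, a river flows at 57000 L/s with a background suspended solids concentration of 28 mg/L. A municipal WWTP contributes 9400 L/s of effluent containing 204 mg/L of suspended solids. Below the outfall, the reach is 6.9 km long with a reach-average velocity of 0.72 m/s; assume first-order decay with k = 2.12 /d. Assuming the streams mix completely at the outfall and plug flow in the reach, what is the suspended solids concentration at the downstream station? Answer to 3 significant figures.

41.8 mg/L

Flow-weighted average: C = (57000·28.00 + 9400·204.0) / 66400 = 3514000/66400 = 52.92 mg/L.
Travel time t = 6.9·1000 / 0.72 = 9583 s = 2.662 h.
After decay, C = 52.92 × e^(−kt) = 52.92 × 0.7905 = 41.83 mg/L.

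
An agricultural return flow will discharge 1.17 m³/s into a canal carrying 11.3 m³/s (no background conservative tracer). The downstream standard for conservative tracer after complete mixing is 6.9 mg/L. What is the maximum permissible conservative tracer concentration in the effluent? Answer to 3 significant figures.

At the limit, (Qr·Cr + Qe·Cₑ)/(Qr + Qe) = 6.9:
Cₑ = (12.47·6.9 − 11.30·0) / 1.170 = 73.54 mg/L.

73.5 mg/L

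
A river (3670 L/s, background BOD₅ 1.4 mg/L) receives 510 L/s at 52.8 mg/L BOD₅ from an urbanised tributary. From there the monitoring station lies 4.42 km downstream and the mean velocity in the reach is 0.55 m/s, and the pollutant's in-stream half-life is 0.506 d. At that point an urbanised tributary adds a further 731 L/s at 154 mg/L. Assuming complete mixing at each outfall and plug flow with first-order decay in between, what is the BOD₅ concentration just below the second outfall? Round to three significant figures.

After mixing, C = (3670·1.400 + 510.0·52.80) / 4180 = 32070/4180 = 7.671 mg/L; combined flow 4180 L/s.
Travel time t = 4.42·1000 / 0.55 = 8036 s = 2.232 h.
Half-life 0.506 d → k = ln 2 / 0.506 = 1.370 d⁻¹.
First-order decay: C = 7.671·exp(−k·t) = 7.671·0.8804 = 6.754 mg/L.
Second outfall: C = (4180·6.754 + 731.0·154.0)/4911 = 28.67 mg/L.

28.7 mg/L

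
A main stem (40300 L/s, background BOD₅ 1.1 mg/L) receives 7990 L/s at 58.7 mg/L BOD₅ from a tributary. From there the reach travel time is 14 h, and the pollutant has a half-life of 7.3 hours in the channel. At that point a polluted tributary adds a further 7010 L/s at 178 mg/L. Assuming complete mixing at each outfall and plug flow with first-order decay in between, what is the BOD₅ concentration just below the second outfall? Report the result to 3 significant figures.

25.0 mg/L

Mixed concentration C = ΣQC/ΣQ = (40300·1.100 + 7990·58.70) / 48290 = 513300/48290 = 10.63 mg/L; combined flow 48290 L/s.
Half-life 7.3 h → k = ln 2 / 7.3 = 0.09495 h⁻¹ = 2.279 d⁻¹.
After decay, C = 10.63 × e^(−kt) = 10.63 × 0.2647 = 2.813 mg/L.
At the second outfall, C = (48290·2.813 + 7010·178.0) / (48290 + 7010) = 25.02 mg/L.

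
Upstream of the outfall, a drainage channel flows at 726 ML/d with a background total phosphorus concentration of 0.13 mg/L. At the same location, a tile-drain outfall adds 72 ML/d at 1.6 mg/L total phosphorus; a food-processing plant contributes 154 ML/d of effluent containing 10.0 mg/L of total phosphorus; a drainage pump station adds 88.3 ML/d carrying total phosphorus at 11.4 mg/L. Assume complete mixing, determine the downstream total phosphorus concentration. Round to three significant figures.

2.65 mg/L

Mixed concentration C = ΣQC/ΣQ = (726.0·0.1300 + 72.00·1.600 + 154.0·10.00 + 88.30·11.40) / 1040 = 2756/1040 = 2.649 mg/L.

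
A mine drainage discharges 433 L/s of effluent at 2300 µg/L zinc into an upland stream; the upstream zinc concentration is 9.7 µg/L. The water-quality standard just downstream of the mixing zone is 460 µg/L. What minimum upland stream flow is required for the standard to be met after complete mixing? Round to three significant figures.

1770 L/s

Set C_mix = 460: (Q·9.700 + 433.0·2300) / (Q + 433.0) = 460
→ Q = 433.0·(2300 − 460)/(460 − 9.700) = 1769 L/s.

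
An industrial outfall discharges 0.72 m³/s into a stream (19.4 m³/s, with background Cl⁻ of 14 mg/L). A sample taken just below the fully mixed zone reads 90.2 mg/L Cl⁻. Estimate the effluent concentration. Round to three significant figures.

Mass balance: 19.40·14.00 + 0.7200·Cₑ = 20.12·90.20
→ Cₑ = (20.12·90.20 − 19.40·14.00) / 0.7200 = 2143 mg/L.

2140 mg/L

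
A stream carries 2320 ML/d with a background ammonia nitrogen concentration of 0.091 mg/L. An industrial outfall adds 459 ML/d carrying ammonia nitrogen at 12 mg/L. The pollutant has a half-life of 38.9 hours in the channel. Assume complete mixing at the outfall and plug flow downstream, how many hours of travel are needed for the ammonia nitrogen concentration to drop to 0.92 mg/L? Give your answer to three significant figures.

45.2 h

Conservation of mass: C = (2320·0.09100 + 459.0·12.00) / 2779 = 5719/2779 = 2.058 mg/L.
Half-life 38.9 h → k = ln 2 / 38.9 = 0.01782 h⁻¹ = 0.4276 d⁻¹.
2.058·exp(−k·t) = 0.92 → t = ln(2.058/0.92)/k = 162700 s = 45.18 h.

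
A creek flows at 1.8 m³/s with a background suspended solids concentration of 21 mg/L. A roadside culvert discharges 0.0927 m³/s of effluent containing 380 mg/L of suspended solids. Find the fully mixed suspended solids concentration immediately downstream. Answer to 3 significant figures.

Conservation of mass: C = (1.800·21.00 + 0.09270·380.0) / 1.893 = 73.03/1.893 = 38.58 mg/L.

38.6 mg/L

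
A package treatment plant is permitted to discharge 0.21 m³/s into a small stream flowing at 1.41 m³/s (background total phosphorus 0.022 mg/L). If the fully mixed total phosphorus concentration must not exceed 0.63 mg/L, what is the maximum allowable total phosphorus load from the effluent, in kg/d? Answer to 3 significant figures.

85.5 kg/d

Mass balance at the limit: 1.410·0.02200 + 0.2100·Cₑ = 1.620·0.63 → Cₑ = 4.712 mg/L.
Load = 0.2100 m³/s × 4.712 g/m³ × 86 400 s/d = 85.50 kg/d.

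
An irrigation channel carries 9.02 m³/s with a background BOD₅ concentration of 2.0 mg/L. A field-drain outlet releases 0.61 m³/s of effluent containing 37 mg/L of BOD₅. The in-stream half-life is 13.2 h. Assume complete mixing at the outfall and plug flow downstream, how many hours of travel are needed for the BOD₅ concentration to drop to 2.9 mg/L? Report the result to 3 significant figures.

7.13 h

After mixing, C = (9.020·2.000 + 0.6100·37.00) / 9.630 = 40.61/9.630 = 4.217 mg/L.
Half-life 13.2 h → k = ln 2 / 13.2 = 0.05251 h⁻¹ = 1.260 d⁻¹.
4.217·exp(−k·t) = 2.9 → t = ln(4.217/2.9)/k = 25670 s = 7.130 h.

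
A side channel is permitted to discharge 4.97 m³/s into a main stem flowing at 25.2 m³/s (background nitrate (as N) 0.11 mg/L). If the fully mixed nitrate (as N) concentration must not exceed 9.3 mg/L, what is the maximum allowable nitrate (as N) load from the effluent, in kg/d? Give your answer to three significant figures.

Mass balance at the limit: 25.20·0.1100 + 4.970·Cₑ = 30.17·9.3 → Cₑ = 55.90 mg/L.
Load = 4.970 m³/s × 55.90 g/m³ × 86 400 s/d = 24000 kg/d.

24000 kg/d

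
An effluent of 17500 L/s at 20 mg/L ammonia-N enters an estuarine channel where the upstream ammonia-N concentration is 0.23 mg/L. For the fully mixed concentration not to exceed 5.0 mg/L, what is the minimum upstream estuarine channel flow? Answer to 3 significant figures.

55000 L/s

Set C_mix = 5.0: (Q·0.2300 + 17500·20.00) / (Q + 17500) = 5.0
→ Q = 17500·(20.00 − 5.0)/(5.0 − 0.2300) = 55030 L/s.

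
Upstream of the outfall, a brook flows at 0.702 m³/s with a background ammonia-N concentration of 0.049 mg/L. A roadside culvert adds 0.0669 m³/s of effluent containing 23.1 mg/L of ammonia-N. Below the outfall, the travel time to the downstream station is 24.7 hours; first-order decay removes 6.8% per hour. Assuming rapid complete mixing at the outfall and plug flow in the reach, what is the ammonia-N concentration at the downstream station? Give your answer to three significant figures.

0.361 mg/L

Mass balance: C = (0.7020·0.04900 + 0.06690·23.10) / 0.7689 = 1.580/0.7689 = 2.055 mg/L.
6.8%/h lost → k = −ln(1 − 0.068) = 0.07042 h⁻¹.
Decay over the reach: 2.055·exp(−kt) = 2.055·0.1756 = 0.3608 mg/L.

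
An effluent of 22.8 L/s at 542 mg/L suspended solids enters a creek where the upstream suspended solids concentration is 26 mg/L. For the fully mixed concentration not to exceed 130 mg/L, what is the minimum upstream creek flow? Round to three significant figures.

90.3 L/s

Set C_mix = 130: (Q·26.00 + 22.80·542.0) / (Q + 22.80) = 130
→ Q = 22.80·(542.0 − 130)/(130 − 26.00) = 90.32 L/s.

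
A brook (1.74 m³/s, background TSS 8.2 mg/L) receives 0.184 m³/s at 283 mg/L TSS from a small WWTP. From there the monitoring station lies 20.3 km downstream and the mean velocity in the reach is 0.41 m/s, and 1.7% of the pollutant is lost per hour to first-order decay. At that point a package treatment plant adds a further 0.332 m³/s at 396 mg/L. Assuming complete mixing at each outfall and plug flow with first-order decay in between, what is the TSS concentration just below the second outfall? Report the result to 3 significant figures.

81.5 mg/L

After mixing, C = (1.740·8.200 + 0.1840·283.0) / 1.924 = 66.34/1.924 = 34.48 mg/L; combined flow 1.924 m³/s.
Travel time t = 20.3·1000 / 0.41 = 49510 s = 13.75 h.
1.7%/h lost → k = −ln(1 − 0.017) = 0.01715 h⁻¹.
After decay, C = 34.48 × e^(−kt) = 34.48 × 0.7899 = 27.24 mg/L.
At the second outfall, C = (1.924·27.24 + 0.3320·396.0) / (1.924 + 0.3320) = 81.51 mg/L.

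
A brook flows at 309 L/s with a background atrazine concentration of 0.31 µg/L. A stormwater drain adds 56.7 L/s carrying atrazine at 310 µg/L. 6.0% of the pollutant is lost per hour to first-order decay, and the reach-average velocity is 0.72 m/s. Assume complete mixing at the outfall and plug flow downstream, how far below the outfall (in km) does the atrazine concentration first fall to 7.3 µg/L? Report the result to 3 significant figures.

Conservation of mass: C = (309.0·0.3100 + 56.70·310.0) / 365.7 = 17670/365.7 = 48.33 µg/L.
6.0%/h lost → k = −ln(1 − 0.06) = 0.06188 h⁻¹.
Set 48.33·exp(−k·t) = 7.3 → t = ln(48.33/7.3)/k = 110000 s = 30.55 h.
Distance = v·t = 0.72·110000 = 79180 m = 79.18 km.

79.2 km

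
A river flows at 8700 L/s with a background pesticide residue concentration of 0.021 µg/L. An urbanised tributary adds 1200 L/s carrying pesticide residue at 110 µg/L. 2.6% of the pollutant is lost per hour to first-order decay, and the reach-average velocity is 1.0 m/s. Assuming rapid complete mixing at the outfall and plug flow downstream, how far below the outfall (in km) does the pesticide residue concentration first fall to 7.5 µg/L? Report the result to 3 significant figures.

78.8 km

Mixed concentration C = ΣQC/ΣQ = (8700·0.02100 + 1200·110.0) / 9900 = 132200/9900 = 13.35 µg/L.
2.6%/h lost → k = −ln(1 − 0.026) = 0.02634 h⁻¹.
Set 13.35·exp(−k·t) = 7.5 → t = ln(13.35/7.5)/k = 78810 s = 21.89 h.
Distance = v·t = 1.0·78810 = 78810 m = 78.81 km.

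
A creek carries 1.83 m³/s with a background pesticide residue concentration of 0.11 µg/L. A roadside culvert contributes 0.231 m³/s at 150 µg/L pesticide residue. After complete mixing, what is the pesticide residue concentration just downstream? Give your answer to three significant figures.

After mixing, C = (1.830·0.1100 + 0.2310·150.0) / 2.061 = 34.85/2.061 = 16.91 µg/L.

16.9 µg/L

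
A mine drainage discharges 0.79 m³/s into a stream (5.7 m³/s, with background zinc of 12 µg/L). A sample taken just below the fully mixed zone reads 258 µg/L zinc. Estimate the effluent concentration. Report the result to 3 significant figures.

Mass balance: 5.700·12.00 + 0.7900·Cₑ = 6.490·258.0
→ Cₑ = (6.490·258.0 − 5.700·12.00) / 0.7900 = 2033 µg/L.

2030 µg/L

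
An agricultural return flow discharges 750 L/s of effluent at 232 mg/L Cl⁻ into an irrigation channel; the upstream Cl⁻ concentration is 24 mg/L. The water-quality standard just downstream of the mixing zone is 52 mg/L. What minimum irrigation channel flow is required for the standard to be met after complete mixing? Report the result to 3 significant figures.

Set C_mix = 52: (Q·24.00 + 750.0·232.0) / (Q + 750.0) = 52
→ Q = 750.0·(232.0 − 52)/(52 − 24.00) = 4821 L/s.

4820 L/s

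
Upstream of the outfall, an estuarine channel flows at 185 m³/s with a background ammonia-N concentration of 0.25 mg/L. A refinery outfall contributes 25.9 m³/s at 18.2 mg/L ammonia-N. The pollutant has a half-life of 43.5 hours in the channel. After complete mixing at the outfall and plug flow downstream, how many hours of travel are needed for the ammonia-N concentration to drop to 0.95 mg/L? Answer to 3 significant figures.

Flow-weighted average: C = (185.0·0.2500 + 25.90·18.20) / 210.9 = 517.6/210.9 = 2.454 mg/L.
Half-life 43.5 h → k = ln 2 / 43.5 = 0.01593 h⁻¹ = 0.3824 d⁻¹.
2.454·exp(−k·t) = 0.95 → t = ln(2.454/0.95)/k = 214400 s = 59.57 h.

59.6 h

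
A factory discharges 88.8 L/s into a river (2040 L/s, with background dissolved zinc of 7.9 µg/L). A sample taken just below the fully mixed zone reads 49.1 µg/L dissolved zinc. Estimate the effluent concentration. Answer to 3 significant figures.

996 µg/L

Mass balance: 2040·7.900 + 88.80·Cₑ = 2129·49.10
→ Cₑ = (2129·49.10 − 2040·7.900) / 88.80 = 995.6 µg/L.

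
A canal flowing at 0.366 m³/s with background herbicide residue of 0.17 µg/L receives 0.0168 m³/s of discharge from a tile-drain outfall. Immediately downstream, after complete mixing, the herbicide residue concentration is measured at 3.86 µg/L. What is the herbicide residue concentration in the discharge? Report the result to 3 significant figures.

84.2 µg/L

Mass balance: 0.3660·0.1700 + 0.01680·Cₑ = 0.3828·3.860
→ Cₑ = (0.3828·3.860 − 0.3660·0.1700) / 0.01680 = 84.25 µg/L.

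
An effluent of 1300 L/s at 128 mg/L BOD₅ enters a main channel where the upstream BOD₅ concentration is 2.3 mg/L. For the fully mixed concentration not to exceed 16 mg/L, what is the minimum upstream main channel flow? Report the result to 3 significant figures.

Set C_mix = 16: (Q·2.300 + 1300·128.0) / (Q + 1300) = 16
→ Q = 1300·(128.0 − 16)/(16 − 2.300) = 10630 L/s.

10600 L/s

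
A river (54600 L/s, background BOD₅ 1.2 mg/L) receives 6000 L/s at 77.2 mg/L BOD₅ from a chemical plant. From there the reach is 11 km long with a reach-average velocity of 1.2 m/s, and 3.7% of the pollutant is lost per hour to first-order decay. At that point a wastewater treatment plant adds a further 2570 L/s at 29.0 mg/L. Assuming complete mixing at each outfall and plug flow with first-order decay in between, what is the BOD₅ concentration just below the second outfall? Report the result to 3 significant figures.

Mixed concentration C = ΣQC/ΣQ = (54600·1.200 + 6000·77.20) / 60600 = 528700/60600 = 8.725 mg/L; combined flow 60600 L/s.
Travel time t = 11·1000 / 1.2 = 9167 s = 2.546 h.
3.7%/h lost → k = −ln(1 − 0.037) = 0.03770 h⁻¹.
Decay over the reach: 8.725·exp(−kt) = 8.725·0.9085 = 7.926 mg/L.
Second outfall: C = (60600·7.926 + 2570·29.00)/63170 = 8.783 mg/L.

8.78 mg/L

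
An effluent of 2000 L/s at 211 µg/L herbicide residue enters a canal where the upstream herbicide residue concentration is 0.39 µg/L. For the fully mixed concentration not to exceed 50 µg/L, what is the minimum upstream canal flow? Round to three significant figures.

Set C_mix = 50: (Q·0.3900 + 2000·211.0) / (Q + 2000) = 50
→ Q = 2000·(211.0 − 50)/(50 − 0.3900) = 6491 L/s.

6490 L/s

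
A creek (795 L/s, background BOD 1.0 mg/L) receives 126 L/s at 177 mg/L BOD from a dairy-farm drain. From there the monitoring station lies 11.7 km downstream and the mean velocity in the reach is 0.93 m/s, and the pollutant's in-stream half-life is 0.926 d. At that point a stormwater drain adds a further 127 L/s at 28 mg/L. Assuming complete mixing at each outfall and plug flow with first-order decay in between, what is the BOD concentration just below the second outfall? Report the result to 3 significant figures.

23.2 mg/L

Conservation of mass: C = (795.0·1.000 + 126.0·177.0) / 921.0 = 23100/921.0 = 25.08 mg/L; combined flow 921.0 L/s.
Travel time t = 11.7·1000 / 0.93 = 12580 s = 3.495 h.
Half-life 0.926 d → k = ln 2 / 0.926 = 0.7485 d⁻¹.
First-order decay: C = 25.08·exp(−k·t) = 25.08·0.8967 = 22.49 mg/L.
At the second outfall, C = (921.0·22.49 + 127.0·28.00) / (921.0 + 127.0) = 23.16 mg/L.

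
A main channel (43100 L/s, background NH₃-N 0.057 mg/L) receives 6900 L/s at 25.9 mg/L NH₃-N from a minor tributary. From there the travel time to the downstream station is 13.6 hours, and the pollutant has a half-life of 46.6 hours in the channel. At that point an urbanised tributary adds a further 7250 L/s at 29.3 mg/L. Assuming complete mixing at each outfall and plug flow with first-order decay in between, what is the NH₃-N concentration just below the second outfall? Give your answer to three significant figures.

6.30 mg/L

After mixing, C = (43100·0.05700 + 6900·25.90) / 50000 = 181200/50000 = 3.623 mg/L; combined flow 50000 L/s.
Half-life 46.6 h → k = ln 2 / 46.6 = 0.01487 h⁻¹ = 0.3570 d⁻¹.
Decay over the reach: 3.623·exp(−kt) = 3.623·0.8169 = 2.960 mg/L.
Second outfall: C = (50000·2.960 + 7250·29.30)/57250 = 6.295 mg/L.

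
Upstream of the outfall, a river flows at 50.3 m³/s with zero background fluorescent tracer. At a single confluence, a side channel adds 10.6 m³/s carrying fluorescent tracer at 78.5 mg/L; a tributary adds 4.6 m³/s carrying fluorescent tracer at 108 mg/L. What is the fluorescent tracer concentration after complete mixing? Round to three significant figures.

Flow-weighted average: C = (50.30·0 + 10.60·78.50 + 4.600·108.0) / 65.50 = 1329/65.50 = 20.29 mg/L.

20.3 mg/L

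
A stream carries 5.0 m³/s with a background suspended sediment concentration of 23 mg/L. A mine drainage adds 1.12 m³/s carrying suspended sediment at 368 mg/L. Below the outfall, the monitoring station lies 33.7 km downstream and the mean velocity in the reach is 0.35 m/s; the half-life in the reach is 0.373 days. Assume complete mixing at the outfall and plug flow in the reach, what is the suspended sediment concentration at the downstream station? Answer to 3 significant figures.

10.9 mg/L

Mixed concentration C = ΣQC/ΣQ = (5.000·23.00 + 1.120·368.0) / 6.120 = 527.2/6.120 = 86.14 mg/L.
Travel time t = 33.7·1000 / 0.35 = 96290 s = 26.75 h.
Half-life 0.373 d → k = ln 2 / 0.373 = 1.858 d⁻¹.
After decay, C = 86.14 × e^(−kt) = 86.14 × 0.1261 = 10.86 mg/L.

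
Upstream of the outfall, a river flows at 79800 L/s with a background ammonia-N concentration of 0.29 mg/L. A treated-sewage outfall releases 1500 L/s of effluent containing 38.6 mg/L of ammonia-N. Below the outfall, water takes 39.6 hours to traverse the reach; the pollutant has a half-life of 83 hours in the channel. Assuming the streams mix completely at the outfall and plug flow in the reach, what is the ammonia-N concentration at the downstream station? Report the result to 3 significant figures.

Conservation of mass: C = (79800·0.2900 + 1500·38.60) / 81300 = 81040/81300 = 0.9968 mg/L.
Half-life 83 h → k = ln 2 / 83 = 0.008351 h⁻¹ = 0.2004 d⁻¹.
Decay over the reach: 0.9968·exp(−kt) = 0.9968·0.7184 = 0.7161 mg/L.

0.716 mg/L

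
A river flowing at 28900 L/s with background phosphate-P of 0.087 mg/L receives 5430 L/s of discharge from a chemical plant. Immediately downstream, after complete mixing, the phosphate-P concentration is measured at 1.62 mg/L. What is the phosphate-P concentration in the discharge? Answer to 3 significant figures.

9.78 mg/L

Mass balance: 28900·0.08700 + 5430·Cₑ = 34330·1.620
→ Cₑ = (34330·1.620 − 28900·0.08700) / 5430 = 9.779 mg/L.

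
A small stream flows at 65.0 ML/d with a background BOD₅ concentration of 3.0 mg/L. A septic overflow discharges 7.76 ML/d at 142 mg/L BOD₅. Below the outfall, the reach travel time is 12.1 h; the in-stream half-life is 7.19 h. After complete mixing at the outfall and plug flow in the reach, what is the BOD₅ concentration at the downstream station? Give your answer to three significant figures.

5.55 mg/L

Conservation of mass: C = (65.00·3.000 + 7.760·142.0) / 72.76 = 1297/72.76 = 17.82 mg/L.
Half-life 7.19 h → k = ln 2 / 7.19 = 0.09640 h⁻¹ = 2.314 d⁻¹.
After decay, C = 17.82 × e^(−kt) = 17.82 × 0.3115 = 5.552 mg/L.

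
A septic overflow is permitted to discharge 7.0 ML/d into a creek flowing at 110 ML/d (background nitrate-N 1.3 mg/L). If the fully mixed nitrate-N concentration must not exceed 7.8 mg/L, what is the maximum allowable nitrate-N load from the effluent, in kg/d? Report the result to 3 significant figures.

Mass balance at the limit: 110.0·1.300 + 7.000·Cₑ = 117.0·7.8 → Cₑ = 109.9 mg/L.
7.000 ML/d = 0.08102 m³/s. Load = 0.08102 m³/s × 109.9 g/m³ × 86 400 s/d = 769.6 kg/d.

770 kg/d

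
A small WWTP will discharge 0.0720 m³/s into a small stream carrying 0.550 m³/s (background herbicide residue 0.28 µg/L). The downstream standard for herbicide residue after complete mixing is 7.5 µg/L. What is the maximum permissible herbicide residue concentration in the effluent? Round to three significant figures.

62.7 µg/L

At the limit, (Qr·Cr + Qe·Cₑ)/(Qr + Qe) = 7.5:
Cₑ = (0.6220·7.5 − 0.5500·0.2800) / 0.07200 = 62.65 µg/L.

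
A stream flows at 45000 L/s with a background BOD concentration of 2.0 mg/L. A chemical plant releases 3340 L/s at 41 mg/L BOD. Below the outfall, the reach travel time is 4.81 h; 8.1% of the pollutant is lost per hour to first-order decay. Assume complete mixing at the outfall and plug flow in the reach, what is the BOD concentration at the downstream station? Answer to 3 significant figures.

Conservation of mass: C = (45000·2.000 + 3340·41.00) / 48340 = 226900/48340 = 4.695 mg/L.
8.1%/h lost → k = −ln(1 − 0.081) = 0.08447 h⁻¹.
After decay, C = 4.695 × e^(−kt) = 4.695 × 0.6661 = 3.127 mg/L.

3.13 mg/L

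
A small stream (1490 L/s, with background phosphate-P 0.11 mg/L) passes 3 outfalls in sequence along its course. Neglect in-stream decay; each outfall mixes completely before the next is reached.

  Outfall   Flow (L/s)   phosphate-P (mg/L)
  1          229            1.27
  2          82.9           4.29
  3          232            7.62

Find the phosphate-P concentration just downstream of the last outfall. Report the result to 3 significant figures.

Outfall 1: combined Q = 1719 L/s; C = (1490·0.1100 + 229.0·1.270)/1719 = 0.2645 mg/L.
Outfall 2: combined Q = 1802 L/s; C = (1719·0.2645 + 82.90·4.290)/1802 = 0.4497 mg/L.
Outfall 3: combined Q = 2034 L/s; C = (1802·0.4497 + 232.0·7.620)/2034 = 1.268 mg/L.

1.27 mg/L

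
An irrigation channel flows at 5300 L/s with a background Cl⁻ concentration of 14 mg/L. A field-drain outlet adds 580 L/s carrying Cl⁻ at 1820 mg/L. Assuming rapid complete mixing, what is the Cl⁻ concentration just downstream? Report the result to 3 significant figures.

192 mg/L

Conservation of mass: C = (5300·14.00 + 580.0·1820) / 5880 = 1130000/5880 = 192.1 mg/L.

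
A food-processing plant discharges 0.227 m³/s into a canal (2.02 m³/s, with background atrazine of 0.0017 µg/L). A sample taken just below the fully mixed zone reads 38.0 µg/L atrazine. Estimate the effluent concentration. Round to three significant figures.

376 µg/L

Mass balance: 2.020·0.001700 + 0.2270·Cₑ = 2.247·38.00
→ Cₑ = (2.247·38.00 − 2.020·0.001700) / 0.2270 = 376.1 µg/L.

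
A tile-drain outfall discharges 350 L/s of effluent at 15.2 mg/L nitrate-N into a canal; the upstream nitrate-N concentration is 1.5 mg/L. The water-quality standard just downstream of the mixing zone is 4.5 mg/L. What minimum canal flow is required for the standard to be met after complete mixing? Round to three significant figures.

Set C_mix = 4.5: (Q·1.500 + 350.0·15.20) / (Q + 350.0) = 4.5
→ Q = 350.0·(15.20 − 4.5)/(4.5 − 1.500) = 1248 L/s.

1250 L/s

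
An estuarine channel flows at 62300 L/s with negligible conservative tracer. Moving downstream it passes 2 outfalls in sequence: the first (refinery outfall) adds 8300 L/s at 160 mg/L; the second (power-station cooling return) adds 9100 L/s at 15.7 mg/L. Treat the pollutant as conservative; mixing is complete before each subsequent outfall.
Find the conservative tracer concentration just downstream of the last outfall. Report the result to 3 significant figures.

18.5 mg/L

After outfall 1: Q = 62300 + 8300 = 70600 L/s; C = (62300·0 + 8300·160.0)/70600 = 18.81 mg/L.
After outfall 2: Q = 70600 + 9100 = 79700 L/s; C = (70600·18.81 + 9100·15.70)/79700 = 18.46 mg/L.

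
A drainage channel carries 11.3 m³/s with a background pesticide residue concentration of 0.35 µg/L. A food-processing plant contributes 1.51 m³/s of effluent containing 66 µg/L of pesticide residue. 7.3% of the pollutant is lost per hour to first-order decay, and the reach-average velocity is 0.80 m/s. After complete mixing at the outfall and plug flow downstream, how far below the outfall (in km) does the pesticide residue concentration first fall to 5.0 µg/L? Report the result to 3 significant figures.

18.3 km

Mass balance: C = (11.30·0.3500 + 1.510·66.00) / 12.81 = 103.6/12.81 = 8.089 µg/L.
7.3%/h lost → k = −ln(1 − 0.073) = 0.07580 h⁻¹.
Set 8.089·exp(−k·t) = 5.0 → t = ln(8.089/5.0)/k = 22840 s = 6.346 h.
Distance = v·t = 0.80·22840 = 18280 m = 18.28 km.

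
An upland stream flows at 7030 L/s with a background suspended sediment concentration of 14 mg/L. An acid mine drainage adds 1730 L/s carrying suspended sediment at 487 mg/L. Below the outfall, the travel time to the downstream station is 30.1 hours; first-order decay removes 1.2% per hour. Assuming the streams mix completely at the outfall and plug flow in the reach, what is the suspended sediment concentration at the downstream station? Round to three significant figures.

74.7 mg/L

Mass balance: C = (7030·14.00 + 1730·487.0) / 8760 = 940900/8760 = 107.4 mg/L.
1.2%/h lost → k = −ln(1 − 0.012) = 0.01207 h⁻¹.
First-order decay: C = 107.4·exp(−k·t) = 107.4·0.6953 = 74.69 mg/L.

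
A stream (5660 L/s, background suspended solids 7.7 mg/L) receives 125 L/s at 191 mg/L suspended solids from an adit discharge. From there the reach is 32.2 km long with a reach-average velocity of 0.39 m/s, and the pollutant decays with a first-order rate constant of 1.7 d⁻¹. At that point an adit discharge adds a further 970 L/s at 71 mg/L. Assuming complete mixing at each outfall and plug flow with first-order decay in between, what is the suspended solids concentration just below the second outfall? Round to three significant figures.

Flow-weighted average: C = (5660·7.700 + 125.0·191.0) / 5785 = 67460/5785 = 11.66 mg/L; combined flow 5785 L/s.
Travel time t = 32.2·1000 / 0.39 = 82560 s = 22.93 h.
Decay over the reach: 11.66·exp(−kt) = 11.66·0.1970 = 2.297 mg/L.
Second outfall: C = (5785·2.297 + 970.0·71.00)/6755 = 12.16 mg/L.

12.2 mg/L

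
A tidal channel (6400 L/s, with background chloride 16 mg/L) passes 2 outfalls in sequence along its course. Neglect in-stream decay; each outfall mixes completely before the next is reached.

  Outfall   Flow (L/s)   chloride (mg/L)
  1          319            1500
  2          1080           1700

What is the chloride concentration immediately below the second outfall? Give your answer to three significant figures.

Outfall 1: combined Q = 6719 L/s; C = (6400·16.00 + 319.0·1500)/6719 = 86.46 mg/L.
Outfall 2: combined Q = 7799 L/s; C = (6719·86.46 + 1080·1700)/7799 = 309.9 mg/L.

310 mg/L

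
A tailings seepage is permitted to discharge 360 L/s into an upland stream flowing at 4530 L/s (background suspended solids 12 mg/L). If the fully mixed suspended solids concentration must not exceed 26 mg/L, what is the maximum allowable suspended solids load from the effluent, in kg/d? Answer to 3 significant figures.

6290 kg/d

Mass balance at the limit: 4530·12.00 + 360.0·Cₑ = 4890·26 → Cₑ = 202.2 mg/L.
360.0 L/s = 0.3600 m³/s. Load = 0.3600 m³/s × 202.2 g/m³ × 86 400 s/d = 6288 kg/d.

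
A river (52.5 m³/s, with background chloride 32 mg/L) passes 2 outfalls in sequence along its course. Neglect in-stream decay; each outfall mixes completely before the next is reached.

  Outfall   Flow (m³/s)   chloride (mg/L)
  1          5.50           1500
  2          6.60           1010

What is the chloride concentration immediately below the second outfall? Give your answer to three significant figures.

257 mg/L

After outfall 1: Q = 52.50 + 5.500 = 58.00 m³/s; C = (52.50·32.00 + 5.500·1500)/58.00 = 171.2 mg/L.
After outfall 2: Q = 58.00 + 6.600 = 64.60 m³/s; C = (58.00·171.2 + 6.600·1010)/64.60 = 256.9 mg/L.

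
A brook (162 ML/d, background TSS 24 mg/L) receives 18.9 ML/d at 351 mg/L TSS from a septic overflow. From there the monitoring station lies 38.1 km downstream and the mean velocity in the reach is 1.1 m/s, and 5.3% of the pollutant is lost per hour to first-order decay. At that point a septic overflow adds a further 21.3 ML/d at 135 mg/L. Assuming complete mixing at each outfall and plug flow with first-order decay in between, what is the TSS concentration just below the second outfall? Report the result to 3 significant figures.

Mass balance: C = (162.0·24.00 + 18.90·351.0) / 180.9 = 10520/180.9 = 58.16 mg/L; combined flow 180.9 ML/d.
Travel time t = 38.1·1000 / 1.1 = 34640 s = 9.621 h.
5.3%/h lost → k = −ln(1 − 0.053) = 0.05446 h⁻¹.
First-order decay: C = 58.16·exp(−k·t) = 58.16·0.5922 = 34.44 mg/L.
Second outfall: C = (180.9·34.44 + 21.30·135.0)/202.2 = 45.04 mg/L.

45.0 mg/L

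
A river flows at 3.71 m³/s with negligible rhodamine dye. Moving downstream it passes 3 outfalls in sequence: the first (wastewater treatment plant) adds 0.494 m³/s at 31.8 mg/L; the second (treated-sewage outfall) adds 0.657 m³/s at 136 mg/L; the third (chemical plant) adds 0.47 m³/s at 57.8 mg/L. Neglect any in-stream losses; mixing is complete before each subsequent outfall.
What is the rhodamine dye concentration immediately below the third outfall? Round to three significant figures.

24.8 mg/L

After outfall 1: Q = 3.710 + 0.4940 = 4.204 m³/s; C = (3.710·0 + 0.4940·31.80)/4.204 = 3.737 mg/L.
After outfall 2: Q = 4.204 + 0.6570 = 4.861 m³/s; C = (4.204·3.737 + 0.6570·136.0)/4.861 = 21.61 mg/L.
After outfall 3: Q = 4.861 + 0.4700 = 5.331 m³/s; C = (4.861·21.61 + 0.4700·57.80)/5.331 = 24.80 mg/L.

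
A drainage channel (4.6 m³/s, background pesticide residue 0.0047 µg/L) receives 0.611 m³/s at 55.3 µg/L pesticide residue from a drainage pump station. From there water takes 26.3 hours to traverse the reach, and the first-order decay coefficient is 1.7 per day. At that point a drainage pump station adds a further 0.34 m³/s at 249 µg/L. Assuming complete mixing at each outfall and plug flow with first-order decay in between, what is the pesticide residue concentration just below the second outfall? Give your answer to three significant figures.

16.2 µg/L

Flow-weighted average: C = (4.600·0.004700 + 0.6110·55.30) / 5.211 = 33.81/5.211 = 6.488 µg/L; combined flow 5.211 m³/s.
First-order decay: C = 6.488·exp(−k·t) = 6.488·0.1552 = 1.007 µg/L.
Second outfall: C = (5.211·1.007 + 0.3400·249.0)/5.551 = 16.20 µg/L.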